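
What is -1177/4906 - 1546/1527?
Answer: -852905/681042 ≈ -1.2524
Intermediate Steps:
-1177/4906 - 1546/1527 = -1177*1/4906 - 1546*1/1527 = -107/446 - 1546/1527 = -852905/681042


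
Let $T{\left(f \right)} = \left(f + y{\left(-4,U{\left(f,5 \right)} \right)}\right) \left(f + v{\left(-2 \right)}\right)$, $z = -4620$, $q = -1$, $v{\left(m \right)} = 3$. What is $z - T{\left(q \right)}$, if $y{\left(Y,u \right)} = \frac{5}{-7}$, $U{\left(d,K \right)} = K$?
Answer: $- \frac{32316}{7} \approx -4616.6$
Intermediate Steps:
$y{\left(Y,u \right)} = - \frac{5}{7}$ ($y{\left(Y,u \right)} = 5 \left(- \frac{1}{7}\right) = - \frac{5}{7}$)
$T{\left(f \right)} = \left(3 + f\right) \left(- \frac{5}{7} + f\right)$ ($T{\left(f \right)} = \left(f - \frac{5}{7}\right) \left(f + 3\right) = \left(- \frac{5}{7} + f\right) \left(3 + f\right) = \left(3 + f\right) \left(- \frac{5}{7} + f\right)$)
$z - T{\left(q \right)} = -4620 - \left(- \frac{15}{7} + \left(-1\right)^{2} + \frac{16}{7} \left(-1\right)\right) = -4620 - \left(- \frac{15}{7} + 1 - \frac{16}{7}\right) = -4620 - - \frac{24}{7} = -4620 + \frac{24}{7} = - \frac{32316}{7}$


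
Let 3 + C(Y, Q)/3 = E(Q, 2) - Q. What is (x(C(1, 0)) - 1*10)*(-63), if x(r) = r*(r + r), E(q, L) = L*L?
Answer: -504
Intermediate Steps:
E(q, L) = L²
C(Y, Q) = 3 - 3*Q (C(Y, Q) = -9 + 3*(2² - Q) = -9 + 3*(4 - Q) = -9 + (12 - 3*Q) = 3 - 3*Q)
x(r) = 2*r² (x(r) = r*(2*r) = 2*r²)
(x(C(1, 0)) - 1*10)*(-63) = (2*(3 - 3*0)² - 1*10)*(-63) = (2*(3 + 0)² - 10)*(-63) = (2*3² - 10)*(-63) = (2*9 - 10)*(-63) = (18 - 10)*(-63) = 8*(-63) = -504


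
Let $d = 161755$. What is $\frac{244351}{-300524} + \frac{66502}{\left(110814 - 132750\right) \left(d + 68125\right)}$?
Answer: $- \frac{22003499798263}{27061368774720} \approx -0.8131$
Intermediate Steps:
$\frac{244351}{-300524} + \frac{66502}{\left(110814 - 132750\right) \left(d + 68125\right)} = \frac{244351}{-300524} + \frac{66502}{\left(110814 - 132750\right) \left(161755 + 68125\right)} = 244351 \left(- \frac{1}{300524}\right) + \frac{66502}{\left(-21936\right) 229880} = - \frac{244351}{300524} + \frac{66502}{-5042647680} = - \frac{244351}{300524} + 66502 \left(- \frac{1}{5042647680}\right) = - \frac{244351}{300524} - \frac{33251}{2521323840} = - \frac{22003499798263}{27061368774720}$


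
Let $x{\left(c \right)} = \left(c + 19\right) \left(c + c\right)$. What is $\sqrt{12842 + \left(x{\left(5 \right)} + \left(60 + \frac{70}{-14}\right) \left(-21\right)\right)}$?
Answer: $\sqrt{11927} \approx 109.21$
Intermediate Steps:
$x{\left(c \right)} = 2 c \left(19 + c\right)$ ($x{\left(c \right)} = \left(19 + c\right) 2 c = 2 c \left(19 + c\right)$)
$\sqrt{12842 + \left(x{\left(5 \right)} + \left(60 + \frac{70}{-14}\right) \left(-21\right)\right)} = \sqrt{12842 + \left(2 \cdot 5 \left(19 + 5\right) + \left(60 + \frac{70}{-14}\right) \left(-21\right)\right)} = \sqrt{12842 + \left(2 \cdot 5 \cdot 24 + \left(60 + 70 \left(- \frac{1}{14}\right)\right) \left(-21\right)\right)} = \sqrt{12842 + \left(240 + \left(60 - 5\right) \left(-21\right)\right)} = \sqrt{12842 + \left(240 + 55 \left(-21\right)\right)} = \sqrt{12842 + \left(240 - 1155\right)} = \sqrt{12842 - 915} = \sqrt{11927}$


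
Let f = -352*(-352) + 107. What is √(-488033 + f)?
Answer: I*√364022 ≈ 603.34*I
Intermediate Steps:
f = 124011 (f = 123904 + 107 = 124011)
√(-488033 + f) = √(-488033 + 124011) = √(-364022) = I*√364022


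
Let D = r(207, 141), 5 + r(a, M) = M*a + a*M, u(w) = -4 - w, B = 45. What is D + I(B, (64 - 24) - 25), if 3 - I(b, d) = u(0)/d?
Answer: 875584/15 ≈ 58372.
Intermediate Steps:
r(a, M) = -5 + 2*M*a (r(a, M) = -5 + (M*a + a*M) = -5 + (M*a + M*a) = -5 + 2*M*a)
D = 58369 (D = -5 + 2*141*207 = -5 + 58374 = 58369)
I(b, d) = 3 + 4/d (I(b, d) = 3 - (-4 - 1*0)/d = 3 - (-4 + 0)/d = 3 - (-4)/d = 3 + 4/d)
D + I(B, (64 - 24) - 25) = 58369 + (3 + 4/((64 - 24) - 25)) = 58369 + (3 + 4/(40 - 25)) = 58369 + (3 + 4/15) = 58369 + 49/15 = 875584/15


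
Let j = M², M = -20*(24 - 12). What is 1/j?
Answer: 1/57600 ≈ 1.7361e-5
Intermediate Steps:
M = -240 (M = -20*12 = -240)
j = 57600 (j = (-240)² = 57600)
1/j = 1/57600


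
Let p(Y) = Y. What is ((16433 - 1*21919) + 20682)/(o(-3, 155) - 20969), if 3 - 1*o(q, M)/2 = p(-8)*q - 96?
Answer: -15196/20819 ≈ -0.72991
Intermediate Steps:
o(q, M) = 198 + 16*q (o(q, M) = 6 - 2*(-8*q - 96) = 6 - 2*(-96 - 8*q) = 6 + (192 + 16*q) = 198 + 16*q)
((16433 - 1*21919) + 20682)/(o(-3, 155) - 20969) = ((16433 - 1*21919) + 20682)/((198 + 16*(-3)) - 20969) = ((16433 - 21919) + 20682)/((198 - 48) - 20969) = (-5486 + 20682)/(150 - 20969) = 15196/(-20819) = 15196*(-1/20819) = -15196/20819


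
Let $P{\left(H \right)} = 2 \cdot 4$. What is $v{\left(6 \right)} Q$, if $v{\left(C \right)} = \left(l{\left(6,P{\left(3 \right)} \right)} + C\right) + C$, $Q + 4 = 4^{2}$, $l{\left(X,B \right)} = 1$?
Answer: $156$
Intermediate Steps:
$P{\left(H \right)} = 8$
$Q = 12$ ($Q = -4 + 4^{2} = -4 + 16 = 12$)
$v{\left(C \right)} = 1 + 2 C$ ($v{\left(C \right)} = \left(1 + C\right) + C = 1 + 2 C$)
$v{\left(6 \right)} Q = \left(1 + 2 \cdot 6\right) 12 = \left(1 + 12\right) 12 = 13 \cdot 12 = 156$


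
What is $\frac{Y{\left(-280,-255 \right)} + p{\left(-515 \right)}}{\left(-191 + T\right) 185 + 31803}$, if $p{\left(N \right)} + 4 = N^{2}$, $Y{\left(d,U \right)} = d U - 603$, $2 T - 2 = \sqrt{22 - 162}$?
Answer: $- \frac{187442041}{2066714} - \frac{10360555 i \sqrt{35}}{2066714} \approx -90.696 - 29.658 i$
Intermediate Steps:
$T = 1 + i \sqrt{35}$ ($T = 1 + \frac{\sqrt{22 - 162}}{2} = 1 + \frac{\sqrt{-140}}{2} = 1 + \frac{2 i \sqrt{35}}{2} = 1 + i \sqrt{35} \approx 1.0 + 5.9161 i$)
$Y{\left(d,U \right)} = -603 + U d$ ($Y{\left(d,U \right)} = U d - 603 = -603 + U d$)
$p{\left(N \right)} = -4 + N^{2}$
$\frac{Y{\left(-280,-255 \right)} + p{\left(-515 \right)}}{\left(-191 + T\right) 185 + 31803} = \frac{\left(-603 - -71400\right) - \left(4 - \left(-515\right)^{2}\right)}{\left(-191 + \left(1 + i \sqrt{35}\right)\right) 185 + 31803} = \frac{\left(-603 + 71400\right) + \left(-4 + 265225\right)}{\left(-190 + i \sqrt{35}\right) 185 + 31803} = \frac{70797 + 265221}{\left(-35150 + 185 i \sqrt{35}\right) + 31803} = \frac{336018}{-3347 + 185 i \sqrt{35}}$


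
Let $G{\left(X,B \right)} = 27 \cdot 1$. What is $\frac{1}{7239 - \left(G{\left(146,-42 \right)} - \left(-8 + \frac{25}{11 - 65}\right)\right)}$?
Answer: $\frac{54}{388991} \approx 0.00013882$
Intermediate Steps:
$G{\left(X,B \right)} = 27$
$\frac{1}{7239 - \left(G{\left(146,-42 \right)} - \left(-8 + \frac{25}{11 - 65}\right)\right)} = \frac{1}{7239 - \left(27 - \left(-8 + \frac{25}{11 - 65}\right)\right)} = \frac{1}{7239 - \left(27 - \left(-8 + \frac{25}{-54}\right)\right)} = \frac{1}{7239 - \left(27 - \left(-8 + 25 \left(- \frac{1}{54}\right)\right)\right)} = \frac{1}{7239 - \left(27 - \left(-8 - \frac{25}{54}\right)\right)} = \frac{1}{7239 - \left(27 - - \frac{457}{54}\right)} = \frac{1}{7239 - \left(27 + \frac{457}{54}\right)} = \frac{1}{7239 - \frac{1915}{54}} = \frac{1}{\frac{388991}{54}} = \frac{54}{388991}$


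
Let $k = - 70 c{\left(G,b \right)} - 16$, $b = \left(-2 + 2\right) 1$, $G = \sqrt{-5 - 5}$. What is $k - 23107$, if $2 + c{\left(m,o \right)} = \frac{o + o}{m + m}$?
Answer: $-22983$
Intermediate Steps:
$G = i \sqrt{10}$ ($G = \sqrt{-10} = i \sqrt{10} \approx 3.1623 i$)
$b = 0$ ($b = 0 \cdot 1 = 0$)
$c{\left(m,o \right)} = -2 + \frac{o}{m}$ ($c{\left(m,o \right)} = -2 + \frac{o + o}{m + m} = -2 + \frac{2 o}{2 m} = -2 + 2 o \frac{1}{2 m} = -2 + \frac{o}{m}$)
$k = 124$ ($k = - 70 \left(-2 + \frac{0}{i \sqrt{10}}\right) - 16 = - 70 \left(-2 + 0 \left(- \frac{i \sqrt{10}}{10}\right)\right) - 16 = - 70 \left(-2 + 0\right) - 16 = \left(-70\right) \left(-2\right) - 16 = 140 - 16 = 124$)
$k - 23107 = 124 - 23107 = -22983$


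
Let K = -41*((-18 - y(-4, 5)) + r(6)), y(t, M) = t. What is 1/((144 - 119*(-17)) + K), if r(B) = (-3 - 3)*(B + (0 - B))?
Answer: 1/2741 ≈ 0.00036483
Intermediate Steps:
r(B) = 0 (r(B) = -6*(B - B) = -6*0 = 0)
K = 574 (K = -41*((-18 - 1*(-4)) + 0) = -41*((-18 + 4) + 0) = -41*(-14 + 0) = -41*(-14) = 574)
1/((144 - 119*(-17)) + K) = 1/((144 - 119*(-17)) + 574) = 1/((144 + 2023) + 574) = 1/(2167 + 574) = 1/2741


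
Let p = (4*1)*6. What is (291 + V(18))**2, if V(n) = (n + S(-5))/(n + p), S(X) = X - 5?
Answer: 37393225/441 ≈ 84792.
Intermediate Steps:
S(X) = -5 + X
p = 24 (p = 4*6 = 24)
V(n) = (-10 + n)/(24 + n) (V(n) = (n + (-5 - 5))/(n + 24) = (n - 10)/(24 + n) = (-10 + n)/(24 + n))
(291 + V(18))**2 = (291 + (-10 + 18)/(24 + 18))**2 = (291 + 8/42)**2 = (291 + (1/42)*8)**2 = (291 + 4/21)**2 = (6115/21)**2 = 37393225/441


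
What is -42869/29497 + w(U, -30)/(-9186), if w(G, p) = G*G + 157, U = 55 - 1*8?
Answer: -231792268/135479721 ≈ -1.7109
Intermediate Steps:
U = 47 (U = 55 - 8 = 47)
w(G, p) = 157 + G² (w(G, p) = G² + 157 = 157 + G²)
-42869/29497 + w(U, -30)/(-9186) = -42869/29497 + (157 + 47²)/(-9186) = -42869*1/29497 + (157 + 2209)*(-1/9186) = -42869/29497 + 2366*(-1/9186) = -42869/29497 - 1183/4593 = -231792268/135479721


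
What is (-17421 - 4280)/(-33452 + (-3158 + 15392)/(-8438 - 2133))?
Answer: 229401271/353633326 ≈ 0.64870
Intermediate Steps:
(-17421 - 4280)/(-33452 + (-3158 + 15392)/(-8438 - 2133)) = -21701/(-33452 + 12234/(-10571)) = -21701/(-33452 + 12234*(-1/10571)) = -21701/(-33452 - 12234/10571) = -21701/(-353633326/10571) = -21701*(-10571/353633326) = 229401271/353633326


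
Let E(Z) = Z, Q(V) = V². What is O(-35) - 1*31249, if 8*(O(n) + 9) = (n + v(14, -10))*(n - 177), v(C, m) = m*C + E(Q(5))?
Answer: -27283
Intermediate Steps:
v(C, m) = 25 + C*m (v(C, m) = m*C + 5² = C*m + 25 = 25 + C*m)
O(n) = -9 + (-177 + n)*(-115 + n)/8 (O(n) = -9 + ((n + (25 + 14*(-10)))*(n - 177))/8 = -9 + ((n + (25 - 140))*(-177 + n))/8 = -9 + ((n - 115)*(-177 + n))/8 = -9 + ((-115 + n)*(-177 + n))/8 = -9 + ((-177 + n)*(-115 + n))/8 = -9 + (-177 + n)*(-115 + n)/8)
O(-35) - 1*31249 = (20283/8 - 73/2*(-35) + (⅛)*(-35)²) - 1*31249 = (20283/8 + 2555/2 + (⅛)*1225) - 31249 = (20283/8 + 2555/2 + 1225/8) - 31249 = 3966 - 31249 = -27283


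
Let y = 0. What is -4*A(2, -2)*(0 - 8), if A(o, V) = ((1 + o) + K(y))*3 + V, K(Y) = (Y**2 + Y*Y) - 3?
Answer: -64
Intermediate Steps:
K(Y) = -3 + 2*Y**2 (K(Y) = (Y**2 + Y**2) - 3 = 2*Y**2 - 3 = -3 + 2*Y**2)
A(o, V) = -6 + V + 3*o (A(o, V) = ((1 + o) + (-3 + 2*0**2))*3 + V = ((1 + o) + (-3 + 2*0))*3 + V = ((1 + o) + (-3 + 0))*3 + V = ((1 + o) - 3)*3 + V = (-2 + o)*3 + V = (-6 + 3*o) + V = -6 + V + 3*o)
-4*A(2, -2)*(0 - 8) = -4*(-6 - 2 + 3*2)*(0 - 8) = -4*(-6 - 2 + 6)*(-8) = -(-8)*(-8) = -4*16 = -64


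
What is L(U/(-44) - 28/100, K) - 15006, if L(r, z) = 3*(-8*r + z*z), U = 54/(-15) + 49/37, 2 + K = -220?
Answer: 1351763796/10175 ≈ 1.3285e+5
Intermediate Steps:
K = -222 (K = -2 - 220 = -222)
U = -421/185 (U = 54*(-1/15) + 49*(1/37) = -18/5 + 49/37 = -421/185 ≈ -2.2757)
L(r, z) = -24*r + 3*z**2 (L(r, z) = 3*(-8*r + z**2) = 3*(z**2 - 8*r) = -24*r + 3*z**2)
L(U/(-44) - 28/100, K) - 15006 = (-24*(-421/185/(-44) - 28/100) + 3*(-222)**2) - 15006 = (-24*(-421/185*(-1/44) - 28*1/100) + 3*49284) - 15006 = (-24*(421/8140 - 7/25) + 147852) - 15006 = (-24*(-9291/40700) + 147852) - 15006 = (55746/10175 + 147852) - 15006 = 1504449846/10175 - 15006 = 1351763796/10175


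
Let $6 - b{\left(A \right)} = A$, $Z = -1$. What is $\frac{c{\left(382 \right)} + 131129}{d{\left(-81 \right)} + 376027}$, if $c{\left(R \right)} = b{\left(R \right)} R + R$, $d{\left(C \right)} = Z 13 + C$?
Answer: $- \frac{12121}{375933} \approx -0.032242$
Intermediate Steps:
$b{\left(A \right)} = 6 - A$
$d{\left(C \right)} = -13 + C$ ($d{\left(C \right)} = \left(-1\right) 13 + C = -13 + C$)
$c{\left(R \right)} = R + R \left(6 - R\right)$ ($c{\left(R \right)} = \left(6 - R\right) R + R = R \left(6 - R\right) + R = R + R \left(6 - R\right)$)
$\frac{c{\left(382 \right)} + 131129}{d{\left(-81 \right)} + 376027} = \frac{382 \left(7 - 382\right) + 131129}{\left(-13 - 81\right) + 376027} = \frac{382 \left(7 - 382\right) + 131129}{-94 + 376027} = \frac{382 \left(-375\right) + 131129}{375933} = \left(-143250 + 131129\right) \frac{1}{375933} = \left(-12121\right) \frac{1}{375933} = - \frac{12121}{375933}$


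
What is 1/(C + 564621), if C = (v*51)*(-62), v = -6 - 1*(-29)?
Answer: 1/491895 ≈ 2.0330e-6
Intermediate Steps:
v = 23 (v = -6 + 29 = 23)
C = -72726 (C = (23*51)*(-62) = 1173*(-62) = -72726)
1/(C + 564621) = 1/(-72726 + 564621) = 1/491895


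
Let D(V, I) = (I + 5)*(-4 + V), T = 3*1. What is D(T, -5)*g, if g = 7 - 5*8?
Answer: 0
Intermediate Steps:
T = 3
D(V, I) = (-4 + V)*(5 + I) (D(V, I) = (5 + I)*(-4 + V) = (-4 + V)*(5 + I))
g = -33 (g = 7 - 40 = -33)
D(T, -5)*g = (-20 - 4*(-5) + 5*3 - 5*3)*(-33) = (-20 + 20 + 15 - 15)*(-33) = 0*(-33) = 0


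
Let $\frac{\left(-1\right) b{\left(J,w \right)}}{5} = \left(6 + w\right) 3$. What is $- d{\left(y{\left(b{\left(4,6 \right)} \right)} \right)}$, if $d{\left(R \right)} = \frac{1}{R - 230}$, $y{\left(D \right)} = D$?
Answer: $\frac{1}{410} \approx 0.002439$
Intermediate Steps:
$b{\left(J,w \right)} = -90 - 15 w$ ($b{\left(J,w \right)} = - 5 \left(6 + w\right) 3 = - 5 \left(18 + 3 w\right) = -90 - 15 w$)
$d{\left(R \right)} = \frac{1}{-230 + R}$
$- d{\left(y{\left(b{\left(4,6 \right)} \right)} \right)} = - \frac{1}{-230 - 180} = - \frac{1}{-410} = \left(-1\right) \left(- \frac{1}{410}\right) = \frac{1}{410}$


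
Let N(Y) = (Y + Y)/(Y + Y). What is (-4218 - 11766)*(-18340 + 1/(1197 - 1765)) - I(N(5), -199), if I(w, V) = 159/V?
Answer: 4141868155131/14129 ≈ 2.9315e+8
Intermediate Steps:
N(Y) = 1 (N(Y) = (2*Y)/((2*Y)) = (2*Y)*(1/(2*Y)) = 1)
(-4218 - 11766)*(-18340 + 1/(1197 - 1765)) - I(N(5), -199) = (-4218 - 11766)*(-18340 + 1/(1197 - 1765)) - 159/(-199) = -15984*(-18340 + 1/(-568)) - 159*(-1)/199 = -15984*(-18340 - 1/568) - 1*(-159/199) = -15984*(-10417121/568) + 159/199 = 20813407758/71 + 159/199 = 4141868155131/14129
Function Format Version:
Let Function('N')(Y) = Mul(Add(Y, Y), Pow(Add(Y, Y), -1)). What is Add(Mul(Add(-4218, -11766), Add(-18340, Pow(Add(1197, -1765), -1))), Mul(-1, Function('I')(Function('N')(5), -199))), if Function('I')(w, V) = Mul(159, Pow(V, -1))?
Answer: Rational(4141868155131, 14129) ≈ 2.9315e+8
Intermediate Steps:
Function('N')(Y) = 1 (Function('N')(Y) = Mul(Mul(2, Y), Pow(Mul(2, Y), -1)) = Mul(Mul(2, Y), Mul(Rational(1, 2), Pow(Y, -1))) = 1)
Add(Mul(Add(-4218, -11766), Add(-18340, Pow(Add(1197, -1765), -1))), Mul(-1, Function('I')(Function('N')(5), -199))) = Add(Mul(Add(-4218, -11766), Add(-18340, Pow(Add(1197, -1765), -1))), Mul(-1, Mul(159, Pow(-199, -1)))) = Add(Mul(-15984, Add(-18340, Pow(-568, -1))), Mul(-1, Mul(159, Rational(-1, 199)))) = Add(Mul(-15984, Add(-18340, Rational(-1, 568))), Mul(-1, Rational(-159, 199))) = Add(Mul(-15984, Rational(-10417121, 568)), Rational(159, 199)) = Add(Rational(20813407758, 71), Rational(159, 199)) = Rational(4141868155131, 14129)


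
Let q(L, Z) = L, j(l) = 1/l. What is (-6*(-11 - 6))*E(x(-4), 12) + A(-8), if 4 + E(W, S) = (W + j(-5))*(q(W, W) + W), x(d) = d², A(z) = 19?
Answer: 255911/5 ≈ 51182.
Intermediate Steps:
E(W, S) = -4 + 2*W*(-⅕ + W) (E(W, S) = -4 + (W + 1/(-5))*(W + W) = -4 + (W - ⅕)*(2*W) = -4 + (-⅕ + W)*(2*W) = -4 + 2*W*(-⅕ + W))
(-6*(-11 - 6))*E(x(-4), 12) + A(-8) = (-6*(-11 - 6))*(-4 + 2*((-4)²)² - ⅖*(-4)²) + 19 = (-6*(-17))*(-4 + 2*16² - ⅖*16) + 19 = 102*(-4 + 2*256 - 32/5) + 19 = 102*(-4 + 512 - 32/5) + 19 = 102*(2508/5) + 19 = 255816/5 + 19 = 255911/5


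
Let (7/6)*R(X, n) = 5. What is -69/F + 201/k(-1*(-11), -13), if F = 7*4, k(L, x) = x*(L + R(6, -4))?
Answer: -135375/38948 ≈ -3.4758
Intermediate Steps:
R(X, n) = 30/7 (R(X, n) = (6/7)*5 = 30/7)
k(L, x) = x*(30/7 + L) (k(L, x) = x*(L + 30/7) = x*(30/7 + L))
F = 28
-69/F + 201/k(-1*(-11), -13) = -69/28 + 201/(((⅐)*(-13)*(30 + 7*(-1*(-11))))) = -69*1/28 + 201/(((⅐)*(-13)*(30 + 7*11))) = -69/28 + 201/(((⅐)*(-13)*(30 + 77))) = -69/28 + 201/(((⅐)*(-13)*107)) = -69/28 + 201/(-1391/7) = -69/28 + 201*(-7/1391) = -69/28 - 1407/1391 = -135375/38948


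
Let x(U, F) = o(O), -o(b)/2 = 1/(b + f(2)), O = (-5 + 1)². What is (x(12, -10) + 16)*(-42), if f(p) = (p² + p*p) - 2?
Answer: -7350/11 ≈ -668.18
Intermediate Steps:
f(p) = -2 + 2*p² (f(p) = (p² + p²) - 2 = 2*p² - 2 = -2 + 2*p²)
O = 16 (O = (-4)² = 16)
o(b) = -2/(6 + b) (o(b) = -2/(b + (-2 + 2*2²)) = -2/(b + (-2 + 2*4)) = -2/(b + (-2 + 8)) = -2/(b + 6) = -2/(6 + b))
x(U, F) = -1/11 (x(U, F) = -2/(6 + 16) = -2/22 = -2*1/22 = -1/11)
(x(12, -10) + 16)*(-42) = (-1/11 + 16)*(-42) = (175/11)*(-42) = -7350/11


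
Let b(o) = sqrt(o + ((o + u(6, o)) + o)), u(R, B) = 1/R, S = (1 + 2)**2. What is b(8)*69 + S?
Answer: 9 + 23*sqrt(870)/2 ≈ 348.20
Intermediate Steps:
S = 9 (S = 3**2 = 9)
b(o) = sqrt(1/6 + 3*o) (b(o) = sqrt(o + ((o + 1/6) + o)) = sqrt(o + ((1/6 + o) + o)) = sqrt(o + (1/6 + 2*o)) = sqrt(1/6 + 3*o))
b(8)*69 + S = (sqrt(6 + 108*8)/6)*69 + 9 = (sqrt(6 + 864)/6)*69 + 9 = (sqrt(870)/6)*69 + 9 = 23*sqrt(870)/2 + 9 = 9 + 23*sqrt(870)/2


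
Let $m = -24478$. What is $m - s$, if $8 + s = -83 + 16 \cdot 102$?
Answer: $-26019$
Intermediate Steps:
$s = 1541$ ($s = -8 + \left(-83 + 16 \cdot 102\right) = -8 + \left(-83 + 1632\right) = -8 + 1549 = 1541$)
$m - s = -24478 - 1541 = -26019$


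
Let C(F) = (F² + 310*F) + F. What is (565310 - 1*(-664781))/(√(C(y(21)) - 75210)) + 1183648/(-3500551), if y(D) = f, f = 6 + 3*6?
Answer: -1183648/3500551 - 1230091*I*√67170/67170 ≈ -0.33813 - 4746.2*I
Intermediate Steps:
f = 24 (f = 6 + 18 = 24)
y(D) = 24
C(F) = F² + 311*F
(565310 - 1*(-664781))/(√(C(y(21)) - 75210)) + 1183648/(-3500551) = (565310 - 1*(-664781))/(√(24*(311 + 24) - 75210)) + 1183648/(-3500551) = (565310 + 664781)/(√(24*335 - 75210)) + 1183648*(-1/3500551) = 1230091/(√(8040 - 75210)) - 1183648/3500551 = 1230091/(√(-67170)) - 1183648/3500551 = 1230091/((I*√67170)) - 1183648/3500551 = 1230091*(-I*√67170/67170) - 1183648/3500551 = -1230091*I*√67170/67170 - 1183648/3500551 = -1183648/3500551 - 1230091*I*√67170/67170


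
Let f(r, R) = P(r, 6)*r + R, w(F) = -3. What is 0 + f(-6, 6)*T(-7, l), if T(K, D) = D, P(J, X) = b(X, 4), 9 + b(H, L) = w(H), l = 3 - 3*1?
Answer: 0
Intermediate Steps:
l = 0 (l = 3 - 3 = 0)
b(H, L) = -12 (b(H, L) = -9 - 3 = -12)
P(J, X) = -12
f(r, R) = R - 12*r (f(r, R) = -12*r + R = R - 12*r)
0 + f(-6, 6)*T(-7, l) = 0 + (6 - 12*(-6))*0 = 0 + (6 + 72)*0 = 0 + 78*0 = 0 + 0 = 0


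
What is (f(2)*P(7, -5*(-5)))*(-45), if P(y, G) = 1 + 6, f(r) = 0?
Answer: 0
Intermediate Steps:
P(y, G) = 7
(f(2)*P(7, -5*(-5)))*(-45) = (0*7)*(-45) = 0*(-45) = 0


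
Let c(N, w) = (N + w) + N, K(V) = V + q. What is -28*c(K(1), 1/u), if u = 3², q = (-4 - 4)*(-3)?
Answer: -12628/9 ≈ -1403.1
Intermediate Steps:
q = 24 (q = -8*(-3) = 24)
u = 9
K(V) = 24 + V (K(V) = V + 24 = 24 + V)
c(N, w) = w + 2*N
-28*c(K(1), 1/u) = -28*(1/9 + 2*(24 + 1)) = -28*(⅑ + 2*25) = -28*(⅑ + 50) = -28*451/9 = -12628/9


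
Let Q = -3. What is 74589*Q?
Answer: -223767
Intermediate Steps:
74589*Q = 74589*(-3) = -223767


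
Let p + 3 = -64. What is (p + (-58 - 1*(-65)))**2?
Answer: 3600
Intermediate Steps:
p = -67 (p = -3 - 64 = -67)
(p + (-58 - 1*(-65)))**2 = (-67 + (-58 - 1*(-65)))**2 = (-67 + (-58 + 65))**2 = (-67 + 7)**2 = (-60)**2 = 3600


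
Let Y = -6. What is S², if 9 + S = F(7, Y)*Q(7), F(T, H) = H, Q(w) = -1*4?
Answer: 225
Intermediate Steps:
Q(w) = -4
S = 15 (S = -9 - 6*(-4) = -9 + 24 = 15)
S² = 15² = 225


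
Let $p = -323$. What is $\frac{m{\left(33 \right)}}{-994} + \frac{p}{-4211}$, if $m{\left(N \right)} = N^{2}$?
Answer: $- \frac{4264717}{4185734} \approx -1.0189$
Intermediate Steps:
$\frac{m{\left(33 \right)}}{-994} + \frac{p}{-4211} = \frac{33^{2}}{-994} - \frac{323}{-4211} = 1089 \left(- \frac{1}{994}\right) - - \frac{323}{4211} = - \frac{1089}{994} + \frac{323}{4211} = - \frac{4264717}{4185734}$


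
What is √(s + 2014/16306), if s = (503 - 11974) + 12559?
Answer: 3*√8036567007/8153 ≈ 32.987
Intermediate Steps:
s = 1088 (s = -11471 + 12559 = 1088)
√(s + 2014/16306) = √(1088 + 2014/16306) = √(1088 + 2014*(1/16306)) = √(1088 + 1007/8153) = √(8871471/8153) = 3*√8036567007/8153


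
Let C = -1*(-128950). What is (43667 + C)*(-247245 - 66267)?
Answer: -54117500904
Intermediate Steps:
C = 128950
(43667 + C)*(-247245 - 66267) = (43667 + 128950)*(-247245 - 66267) = 172617*(-313512) = -54117500904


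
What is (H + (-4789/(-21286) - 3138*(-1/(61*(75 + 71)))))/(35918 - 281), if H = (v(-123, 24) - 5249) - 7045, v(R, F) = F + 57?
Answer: -1157573509703/3377908567446 ≈ -0.34269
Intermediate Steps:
v(R, F) = 57 + F
H = -12213 (H = ((57 + 24) - 5249) - 7045 = (81 - 5249) - 7045 = -5168 - 7045 = -12213)
(H + (-4789/(-21286) - 3138*(-1/(61*(75 + 71)))))/(35918 - 281) = (-12213 + (-4789/(-21286) - 3138*(-1/(61*(75 + 71)))))/(35918 - 281) = (-12213 + (-4789*(-1/21286) - 3138/((-61*146))))/35637 = (-12213 + (4789/21286 - 3138/(-8906)))*(1/35637) = (-12213 + (4789/21286 - 3138*(-1/8906)))*(1/35637) = (-12213 + (4789/21286 + 1569/4453))*(1/35637) = (-12213 + 54723151/94786558)*(1/35637) = -1157573509703/94786558*1/35637 = -1157573509703/3377908567446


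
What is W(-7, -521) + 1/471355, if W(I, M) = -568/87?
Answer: -267729553/41007885 ≈ -6.5287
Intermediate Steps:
W(I, M) = -568/87 (W(I, M) = -568*1/87 = -568/87)
W(-7, -521) + 1/471355 = -568/87 + 1/471355 = -267729553/41007885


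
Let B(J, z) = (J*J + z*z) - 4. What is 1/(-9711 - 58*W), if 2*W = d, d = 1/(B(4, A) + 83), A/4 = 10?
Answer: -1695/16460174 ≈ -0.00010298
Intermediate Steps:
A = 40 (A = 4*10 = 40)
B(J, z) = -4 + J² + z² (B(J, z) = (J² + z²) - 4 = -4 + J² + z²)
d = 1/1695 (d = 1/((-4 + 4² + 40²) + 83) = 1/((-4 + 16 + 1600) + 83) = 1/(1612 + 83) = 1/1695 ≈ 0.00058997)
W = 1/3390 (W = (½)*(1/1695) = 1/3390 ≈ 0.00029499)
1/(-9711 - 58*W) = 1/(-9711 - 58*1/3390) = 1/(-9711 - 29/1695) = 1/(-16460174/1695) = -1695/16460174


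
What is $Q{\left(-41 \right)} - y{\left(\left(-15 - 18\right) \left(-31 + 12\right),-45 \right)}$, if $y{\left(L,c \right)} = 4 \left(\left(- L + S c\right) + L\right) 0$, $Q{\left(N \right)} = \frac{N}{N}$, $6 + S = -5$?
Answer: $1$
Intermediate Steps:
$S = -11$ ($S = -6 - 5 = -11$)
$Q{\left(N \right)} = 1$
$y{\left(L,c \right)} = 0$ ($y{\left(L,c \right)} = 4 \left(\left(- L - 11 c\right) + L\right) 0 = 4 \left(- 11 c\right) 0 = - 44 c 0 = 0$)
$Q{\left(-41 \right)} - y{\left(\left(-15 - 18\right) \left(-31 + 12\right),-45 \right)} = 1 - 0 = 1 + 0 = 1$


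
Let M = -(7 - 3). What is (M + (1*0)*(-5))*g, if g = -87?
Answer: 348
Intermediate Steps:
M = -4 (M = -1*4 = -4)
(M + (1*0)*(-5))*g = (-4 + (1*0)*(-5))*(-87) = (-4 + 0*(-5))*(-87) = (-4 + 0)*(-87) = -4*(-87) = 348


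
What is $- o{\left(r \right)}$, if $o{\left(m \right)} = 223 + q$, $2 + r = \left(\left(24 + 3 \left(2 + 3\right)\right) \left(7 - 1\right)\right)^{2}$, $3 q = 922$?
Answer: $- \frac{1591}{3} \approx -530.33$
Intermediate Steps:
$q = \frac{922}{3}$ ($q = \frac{1}{3} \cdot 922 = \frac{922}{3} \approx 307.33$)
$r = 54754$ ($r = -2 + \left(\left(24 + 3 \left(2 + 3\right)\right) \left(7 - 1\right)\right)^{2} = -2 + \left(\left(24 + 3 \cdot 5\right) 6\right)^{2} = -2 + \left(\left(24 + 15\right) 6\right)^{2} = -2 + \left(39 \cdot 6\right)^{2} = -2 + 234^{2} = -2 + 54756 = 54754$)
$o{\left(m \right)} = \frac{1591}{3}$ ($o{\left(m \right)} = 223 + \frac{922}{3} = \frac{1591}{3}$)
$- o{\left(r \right)} = \left(-1\right) \frac{1591}{3} = - \frac{1591}{3}$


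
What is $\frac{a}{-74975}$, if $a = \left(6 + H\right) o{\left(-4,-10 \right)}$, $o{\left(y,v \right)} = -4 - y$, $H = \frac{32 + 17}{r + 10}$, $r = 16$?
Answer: $0$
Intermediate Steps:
$H = \frac{49}{26}$ ($H = \frac{32 + 17}{16 + 10} = \frac{49}{26} \approx 1.8846$)
$a = 0$ ($a = \left(6 + \frac{49}{26}\right) \left(-4 - -4\right) = \frac{205 \left(-4 + 4\right)}{26} = \frac{205}{26} \cdot 0 = 0$)
$\frac{a}{-74975} = \frac{0}{-74975} = 0 \left(- \frac{1}{74975}\right) = 0$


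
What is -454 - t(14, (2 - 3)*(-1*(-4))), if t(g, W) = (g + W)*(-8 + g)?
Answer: -514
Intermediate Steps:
t(g, W) = (-8 + g)*(W + g) (t(g, W) = (W + g)*(-8 + g) = (-8 + g)*(W + g))
-454 - t(14, (2 - 3)*(-1*(-4))) = -454 - (14² - 8*(2 - 3)*(-1*(-4)) - 8*14 + ((2 - 3)*(-1*(-4)))*14) = -454 - (196 - (-8)*4 - 112 - 1*4*14) = -454 - (196 - 8*(-4) - 112 - 4*14) = -454 - (196 + 32 - 112 - 56) = -454 - 1*60 = -454 - 60 = -514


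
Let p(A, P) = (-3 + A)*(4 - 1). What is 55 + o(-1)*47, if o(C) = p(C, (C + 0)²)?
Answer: -509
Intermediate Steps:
p(A, P) = -9 + 3*A (p(A, P) = (-3 + A)*3 = -9 + 3*A)
o(C) = -9 + 3*C
55 + o(-1)*47 = 55 + (-9 + 3*(-1))*47 = 55 + (-9 - 3)*47 = 55 - 12*47 = 55 - 564 = -509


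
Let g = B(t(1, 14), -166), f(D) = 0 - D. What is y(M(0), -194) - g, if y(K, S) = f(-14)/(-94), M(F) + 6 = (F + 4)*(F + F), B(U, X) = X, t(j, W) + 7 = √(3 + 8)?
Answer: 7795/47 ≈ 165.85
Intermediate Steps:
t(j, W) = -7 + √11 (t(j, W) = -7 + √(3 + 8) = -7 + √11)
f(D) = -D
M(F) = -6 + 2*F*(4 + F) (M(F) = -6 + (F + 4)*(F + F) = -6 + (4 + F)*(2*F) = -6 + 2*F*(4 + F))
g = -166
y(K, S) = -7/47 (y(K, S) = -1*(-14)/(-94) = 14*(-1/94) = -7/47)
y(M(0), -194) - g = -7/47 - 1*(-166) = -7/47 + 166 = 7795/47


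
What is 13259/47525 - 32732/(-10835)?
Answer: 339849913/102986675 ≈ 3.2999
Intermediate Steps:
13259/47525 - 32732/(-10835) = 13259*(1/47525) - 32732*(-1/10835) = 13259/47525 + 32732/10835 = 339849913/102986675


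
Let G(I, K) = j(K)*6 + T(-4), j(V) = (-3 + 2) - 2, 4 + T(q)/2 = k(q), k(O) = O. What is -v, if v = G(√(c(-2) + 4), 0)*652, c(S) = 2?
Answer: 22168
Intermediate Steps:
T(q) = -8 + 2*q
j(V) = -3 (j(V) = -1 - 2 = -3)
G(I, K) = -34 (G(I, K) = -3*6 + (-8 + 2*(-4)) = -18 + (-8 - 8) = -18 - 16 = -34)
v = -22168 (v = -34*652 = -22168)
-v = -1*(-22168) = 22168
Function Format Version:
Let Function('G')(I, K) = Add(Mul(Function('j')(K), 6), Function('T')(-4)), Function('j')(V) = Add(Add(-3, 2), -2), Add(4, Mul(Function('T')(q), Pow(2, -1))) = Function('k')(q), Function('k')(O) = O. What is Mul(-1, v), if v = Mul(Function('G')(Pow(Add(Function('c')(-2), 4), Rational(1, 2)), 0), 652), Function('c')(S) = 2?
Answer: 22168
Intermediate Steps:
Function('T')(q) = Add(-8, Mul(2, q))
Function('j')(V) = -3 (Function('j')(V) = Add(-1, -2) = -3)
Function('G')(I, K) = -34 (Function('G')(I, K) = Add(Mul(-3, 6), Add(-8, Mul(2, -4))) = Add(-18, Add(-8, -8)) = Add(-18, -16) = -34)
v = -22168 (v = Mul(-34, 652) = -22168)
Mul(-1, v) = Mul(-1, -22168) = 22168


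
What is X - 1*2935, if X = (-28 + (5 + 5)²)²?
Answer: 2249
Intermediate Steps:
X = 5184 (X = (-28 + 10²)² = (-28 + 100)² = 72² = 5184)
X - 1*2935 = 5184 - 1*2935 = 5184 - 2935 = 2249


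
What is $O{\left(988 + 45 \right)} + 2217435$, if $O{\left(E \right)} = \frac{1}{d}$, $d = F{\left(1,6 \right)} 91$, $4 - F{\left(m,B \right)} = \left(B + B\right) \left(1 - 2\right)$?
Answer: $\frac{3228585361}{1456} \approx 2.2174 \cdot 10^{6}$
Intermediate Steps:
$F{\left(m,B \right)} = 4 + 2 B$ ($F{\left(m,B \right)} = 4 - \left(B + B\right) \left(1 - 2\right) = 4 - 2 B \left(-1\right) = 4 - - 2 B = 4 + 2 B$)
$d = 1456$ ($d = \left(4 + 2 \cdot 6\right) 91 = \left(4 + 12\right) 91 = 16 \cdot 91 = 1456$)
$O{\left(E \right)} = \frac{1}{1456}$
$O{\left(988 + 45 \right)} + 2217435 = \frac{1}{1456} + 2217435 = \frac{3228585361}{1456}$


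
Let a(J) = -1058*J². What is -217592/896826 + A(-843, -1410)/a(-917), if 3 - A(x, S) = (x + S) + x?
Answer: -105553871467/435044014818 ≈ -0.24263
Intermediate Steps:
A(x, S) = 3 - S - 2*x (A(x, S) = 3 - ((x + S) + x) = 3 - ((S + x) + x) = 3 - (S + 2*x) = 3 + (-S - 2*x) = 3 - S - 2*x)
-217592/896826 + A(-843, -1410)/a(-917) = -217592/896826 + (3 - 1*(-1410) - 2*(-843))/((-1058*(-917)²)) = -217592*1/896826 + (3 + 1410 + 1686)/((-1058*840889)) = -108796/448413 + 3099/(-889660562) = -108796/448413 + 3099*(-1/889660562) = -108796/448413 - 3099/889660562 = -105553871467/435044014818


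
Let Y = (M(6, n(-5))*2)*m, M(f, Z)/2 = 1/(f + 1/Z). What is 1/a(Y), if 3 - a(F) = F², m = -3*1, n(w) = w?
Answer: -841/1077 ≈ -0.78087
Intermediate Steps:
m = -3
M(f, Z) = 2/(f + 1/Z)
Y = -60/29 (Y = ((2*(-5)/(1 - 5*6))*2)*(-3) = ((2*(-5)/(1 - 30))*2)*(-3) = ((2*(-5)/(-29))*2)*(-3) = ((2*(-5)*(-1/29))*2)*(-3) = ((10/29)*2)*(-3) = (20/29)*(-3) = -60/29 ≈ -2.0690)
a(F) = 3 - F²
1/a(Y) = 1/(3 - (-60/29)²) = 1/(3 - 1*3600/841) = 1/(3 - 3600/841) = 1/(-1077/841) = -841/1077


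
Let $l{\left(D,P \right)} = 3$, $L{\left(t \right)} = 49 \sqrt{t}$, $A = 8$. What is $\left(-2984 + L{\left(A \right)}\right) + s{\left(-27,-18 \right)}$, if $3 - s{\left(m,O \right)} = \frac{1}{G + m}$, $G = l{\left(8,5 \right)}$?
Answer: $- \frac{71543}{24} + 98 \sqrt{2} \approx -2842.4$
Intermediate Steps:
$G = 3$
$s{\left(m,O \right)} = 3 - \frac{1}{3 + m}$
$\left(-2984 + L{\left(A \right)}\right) + s{\left(-27,-18 \right)} = \left(-2984 + 49 \sqrt{8}\right) + \frac{8 + 3 \left(-27\right)}{3 - 27} = \left(-2984 + 49 \cdot 2 \sqrt{2}\right) + \frac{8 - 81}{-24} = \left(-2984 + 98 \sqrt{2}\right) - - \frac{73}{24} = \left(-2984 + 98 \sqrt{2}\right) + \frac{73}{24} = - \frac{71543}{24} + 98 \sqrt{2}$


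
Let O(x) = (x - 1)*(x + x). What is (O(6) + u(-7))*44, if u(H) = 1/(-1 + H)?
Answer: 5269/2 ≈ 2634.5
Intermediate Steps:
O(x) = 2*x*(-1 + x) (O(x) = (-1 + x)*(2*x) = 2*x*(-1 + x))
(O(6) + u(-7))*44 = (2*6*(-1 + 6) + 1/(-1 - 7))*44 = (2*6*5 + 1/(-8))*44 = (60 - 1/8)*44 = (479/8)*44 = 5269/2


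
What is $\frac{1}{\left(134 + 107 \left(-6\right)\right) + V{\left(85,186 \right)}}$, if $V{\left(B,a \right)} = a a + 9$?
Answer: $\frac{1}{34097} \approx 2.9328 \cdot 10^{-5}$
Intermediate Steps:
$V{\left(B,a \right)} = 9 + a^{2}$ ($V{\left(B,a \right)} = a^{2} + 9 = 9 + a^{2}$)
$\frac{1}{\left(134 + 107 \left(-6\right)\right) + V{\left(85,186 \right)}} = \frac{1}{\left(134 + 107 \left(-6\right)\right) + \left(9 + 186^{2}\right)} = \frac{1}{\left(134 - 642\right) + \left(9 + 34596\right)} = \frac{1}{-508 + 34605} = \frac{1}{34097}$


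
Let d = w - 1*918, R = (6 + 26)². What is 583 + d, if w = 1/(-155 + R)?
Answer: -291114/869 ≈ -335.00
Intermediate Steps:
R = 1024 (R = 32² = 1024)
w = 1/869 (w = 1/(-155 + 1024) = 1/869 ≈ 0.0011507)
d = -797741/869 (d = 1/869 - 1*918 = 1/869 - 918 = -797741/869 ≈ -918.00)
583 + d = 583 - 797741/869 = -291114/869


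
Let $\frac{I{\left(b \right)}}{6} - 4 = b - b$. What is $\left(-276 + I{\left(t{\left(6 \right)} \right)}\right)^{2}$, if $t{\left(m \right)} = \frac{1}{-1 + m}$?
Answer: $63504$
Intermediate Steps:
$I{\left(b \right)} = 24$ ($I{\left(b \right)} = 24 + 6 \left(b - b\right) = 24 + 6 \cdot 0 = 24 + 0 = 24$)
$\left(-276 + I{\left(t{\left(6 \right)} \right)}\right)^{2} = \left(-276 + 24\right)^{2} = \left(-252\right)^{2} = 63504$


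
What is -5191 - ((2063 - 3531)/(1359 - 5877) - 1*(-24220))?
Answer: -66440183/2259 ≈ -29411.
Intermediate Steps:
-5191 - ((2063 - 3531)/(1359 - 5877) - 1*(-24220)) = -5191 - (-1468/(-4518) + 24220) = -5191 - (-1468*(-1/4518) + 24220) = -5191 - (734/2259 + 24220) = -5191 - 1*54713714/2259 = -5191 - 54713714/2259 = -66440183/2259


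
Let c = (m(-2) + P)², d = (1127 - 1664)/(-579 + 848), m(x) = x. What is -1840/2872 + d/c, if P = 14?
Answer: -3034021/4635408 ≈ -0.65453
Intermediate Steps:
d = -537/269 ≈ -1.9963
c = 144 (c = (-2 + 14)² = 12² = 144)
-1840/2872 + d/c = -1840/2872 - 537/269/144 = -1840*1/2872 - 537/269*1/144 = -230/359 - 179/12912 = -3034021/4635408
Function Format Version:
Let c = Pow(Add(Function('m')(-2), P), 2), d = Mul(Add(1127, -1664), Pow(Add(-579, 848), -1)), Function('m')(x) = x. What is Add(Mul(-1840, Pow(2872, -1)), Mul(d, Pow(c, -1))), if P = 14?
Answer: Rational(-3034021, 4635408) ≈ -0.65453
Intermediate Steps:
d = Rational(-537, 269) (d = Mul(-537, Pow(269, -1)) = Mul(-537, Rational(1, 269)) = Rational(-537, 269) ≈ -1.9963)
c = 144 (c = Pow(Add(-2, 14), 2) = Pow(12, 2) = 144)
Add(Mul(-1840, Pow(2872, -1)), Mul(d, Pow(c, -1))) = Add(Mul(-1840, Pow(2872, -1)), Mul(Rational(-537, 269), Pow(144, -1))) = Add(Mul(-1840, Rational(1, 2872)), Mul(Rational(-537, 269), Rational(1, 144))) = Add(Rational(-230, 359), Rational(-179, 12912)) = Rational(-3034021, 4635408)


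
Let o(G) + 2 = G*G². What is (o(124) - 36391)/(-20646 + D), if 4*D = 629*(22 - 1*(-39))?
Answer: -7480924/44215 ≈ -169.19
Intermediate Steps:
o(G) = -2 + G³ (o(G) = -2 + G*G² = -2 + G³)
D = 38369/4 (D = (629*(22 - 1*(-39)))/4 = (629*(22 + 39))/4 = (629*61)/4 = (¼)*38369 = 38369/4 ≈ 9592.3)
(o(124) - 36391)/(-20646 + D) = ((-2 + 124³) - 36391)/(-20646 + 38369/4) = ((-2 + 1906624) - 36391)/(-44215/4) = (1906622 - 36391)*(-4/44215) = 1870231*(-4/44215) = -7480924/44215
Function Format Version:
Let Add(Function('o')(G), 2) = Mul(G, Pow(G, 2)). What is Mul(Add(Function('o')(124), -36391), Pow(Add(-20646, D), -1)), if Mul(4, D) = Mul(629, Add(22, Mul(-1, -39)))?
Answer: Rational(-7480924, 44215) ≈ -169.19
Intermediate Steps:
Function('o')(G) = Add(-2, Pow(G, 3)) (Function('o')(G) = Add(-2, Mul(G, Pow(G, 2))) = Add(-2, Pow(G, 3)))
D = Rational(38369, 4) (D = Mul(Rational(1, 4), Mul(629, Add(22, Mul(-1, -39)))) = Mul(Rational(1, 4), Mul(629, Add(22, 39))) = Mul(Rational(1, 4), Mul(629, 61)) = Mul(Rational(1, 4), 38369) = Rational(38369, 4) ≈ 9592.3)
Mul(Add(Function('o')(124), -36391), Pow(Add(-20646, D), -1)) = Mul(Add(Add(-2, Pow(124, 3)), -36391), Pow(Add(-20646, Rational(38369, 4)), -1)) = Mul(Add(Add(-2, 1906624), -36391), Pow(Rational(-44215, 4), -1)) = Mul(Add(1906622, -36391), Rational(-4, 44215)) = Mul(1870231, Rational(-4, 44215)) = Rational(-7480924, 44215)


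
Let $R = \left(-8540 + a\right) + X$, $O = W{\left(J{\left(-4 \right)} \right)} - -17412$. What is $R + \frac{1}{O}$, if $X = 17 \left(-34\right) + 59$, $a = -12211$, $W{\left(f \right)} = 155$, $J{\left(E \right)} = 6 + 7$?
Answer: $- \frac{373650089}{17567} \approx -21270.0$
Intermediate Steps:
$J{\left(E \right)} = 13$
$X = -519$ ($X = -578 + 59 = -519$)
$O = 17567$ ($O = 155 - -17412 = 155 + 17412 = 17567$)
$R = -21270$ ($R = \left(-8540 - 12211\right) - 519 = -20751 - 519 = -21270$)
$R + \frac{1}{O} = -21270 + \frac{1}{17567} = - \frac{373650089}{17567}$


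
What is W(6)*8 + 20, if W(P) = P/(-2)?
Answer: -4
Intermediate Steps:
W(P) = -P/2 (W(P) = P*(-½) = -P/2)
W(6)*8 + 20 = -½*6*8 + 20 = -3*8 + 20 = -24 + 20 = -4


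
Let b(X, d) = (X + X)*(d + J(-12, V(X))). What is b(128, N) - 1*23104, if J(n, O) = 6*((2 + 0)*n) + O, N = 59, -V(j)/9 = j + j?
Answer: -634688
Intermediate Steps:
V(j) = -18*j (V(j) = -9*(j + j) = -18*j)
J(n, O) = O + 12*n (J(n, O) = 6*(2*n) + O = 12*n + O = O + 12*n)
b(X, d) = 2*X*(-144 + d - 18*X) (b(X, d) = (X + X)*(d + (-18*X + 12*(-12))) = (2*X)*(d + (-18*X - 144)) = (2*X)*(d + (-144 - 18*X)) = (2*X)*(-144 + d - 18*X) = 2*X*(-144 + d - 18*X))
b(128, N) - 1*23104 = 2*128*(-144 + 59 - 18*128) - 1*23104 = 2*128*(-144 + 59 - 2304) - 23104 = 2*128*(-2389) - 23104 = -611584 - 23104 = -634688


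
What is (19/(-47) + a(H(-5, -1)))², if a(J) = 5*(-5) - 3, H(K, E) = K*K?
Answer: 1782225/2209 ≈ 806.80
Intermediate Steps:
H(K, E) = K²
a(J) = -28 (a(J) = -25 - 3 = -28)
(19/(-47) + a(H(-5, -1)))² = (19/(-47) - 28)² = (19*(-1/47) - 28)² = (-19/47 - 28)² = (-1335/47)² = 1782225/2209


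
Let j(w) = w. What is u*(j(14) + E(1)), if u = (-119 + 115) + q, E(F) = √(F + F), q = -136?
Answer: -1960 - 140*√2 ≈ -2158.0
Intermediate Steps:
E(F) = √2*√F (E(F) = √(2*F) = √2*√F)
u = -140 (u = (-119 + 115) - 136 = -4 - 136 = -140)
u*(j(14) + E(1)) = -140*(14 + √2*√1) = -140*(14 + √2*1) = -140*(14 + √2) = -1960 - 140*√2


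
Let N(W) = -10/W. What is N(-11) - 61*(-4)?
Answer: 2694/11 ≈ 244.91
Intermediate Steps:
N(-11) - 61*(-4) = -10/(-11) - 61*(-4) = -10*(-1/11) + 244 = 10/11 + 244 = 2694/11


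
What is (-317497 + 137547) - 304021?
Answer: -483971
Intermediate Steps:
(-317497 + 137547) - 304021 = -179950 - 304021 = -483971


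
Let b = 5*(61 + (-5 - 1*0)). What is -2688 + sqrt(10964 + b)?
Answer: -2688 + 2*sqrt(2811) ≈ -2582.0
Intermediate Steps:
b = 280 (b = 5*(61 + (-5 + 0)) = 5*(61 - 5) = 5*56 = 280)
-2688 + sqrt(10964 + b) = -2688 + sqrt(10964 + 280) = -2688 + sqrt(11244) = -2688 + 2*sqrt(2811)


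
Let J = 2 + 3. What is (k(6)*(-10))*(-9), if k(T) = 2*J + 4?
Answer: 1260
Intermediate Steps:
J = 5
k(T) = 14 (k(T) = 2*5 + 4 = 10 + 4 = 14)
(k(6)*(-10))*(-9) = (14*(-10))*(-9) = -140*(-9) = 1260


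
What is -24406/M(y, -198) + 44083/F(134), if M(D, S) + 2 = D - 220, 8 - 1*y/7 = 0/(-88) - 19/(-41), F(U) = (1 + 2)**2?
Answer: 34988639/6939 ≈ 5042.3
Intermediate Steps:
F(U) = 9 (F(U) = 3**2 = 9)
y = 2163/41 (y = 56 - 7*(0/(-88) - 19/(-41)) = 56 - 7*(0*(-1/88) - 19*(-1/41)) = 56 - 7*(0 + 19/41) = 56 - 7*19/41 = 56 - 133/41 = 2163/41 ≈ 52.756)
M(D, S) = -222 + D (M(D, S) = -2 + (D - 220) = -2 + (-220 + D) = -222 + D)
-24406/M(y, -198) + 44083/F(134) = -24406/(-222 + 2163/41) + 44083/9 = -24406/(-6939/41) + 44083*(1/9) = -24406*(-41/6939) + 44083/9 = 1000646/6939 + 44083/9 = 34988639/6939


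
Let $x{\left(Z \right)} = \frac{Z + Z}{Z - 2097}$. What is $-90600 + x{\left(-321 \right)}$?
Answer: $- \frac{36511693}{403} \approx -90600.0$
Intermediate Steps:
$x{\left(Z \right)} = \frac{2 Z}{-2097 + Z}$
$-90600 + x{\left(-321 \right)} = -90600 + 2 \left(-321\right) \frac{1}{-2097 - 321} = -90600 + 2 \left(-321\right) \frac{1}{-2418} = -90600 + 2 \left(-321\right) \left(- \frac{1}{2418}\right) = -90600 + \frac{107}{403} = - \frac{36511693}{403}$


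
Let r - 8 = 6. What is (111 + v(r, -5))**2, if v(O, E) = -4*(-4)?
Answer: 16129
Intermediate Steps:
r = 14 (r = 8 + 6 = 14)
v(O, E) = 16
(111 + v(r, -5))**2 = (111 + 16)**2 = 127**2 = 16129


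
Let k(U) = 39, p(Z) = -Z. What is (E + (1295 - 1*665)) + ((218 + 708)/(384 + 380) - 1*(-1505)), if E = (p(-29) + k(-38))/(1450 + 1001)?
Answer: 2000122859/936282 ≈ 2136.2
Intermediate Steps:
E = 68/2451 (E = (-1*(-29) + 39)/(1450 + 1001) = (29 + 39)/2451 = 68*(1/2451) = 68/2451 ≈ 0.027744)
(E + (1295 - 1*665)) + ((218 + 708)/(384 + 380) - 1*(-1505)) = (68/2451 + (1295 - 1*665)) + ((218 + 708)/(384 + 380) - 1*(-1505)) = (68/2451 + (1295 - 665)) + (926/764 + 1505) = (68/2451 + 630) + (926*(1/764) + 1505) = 1544198/2451 + (463/382 + 1505) = 1544198/2451 + 575373/382 = 2000122859/936282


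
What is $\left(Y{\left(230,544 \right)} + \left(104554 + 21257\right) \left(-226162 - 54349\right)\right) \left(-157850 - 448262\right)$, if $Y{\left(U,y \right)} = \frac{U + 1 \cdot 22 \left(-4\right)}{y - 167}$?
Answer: $\frac{620325152565912800}{29} \approx 2.1391 \cdot 10^{16}$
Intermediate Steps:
$Y{\left(U,y \right)} = \frac{-88 + U}{-167 + y}$ ($Y{\left(U,y \right)} = \frac{U + 22 \left(-4\right)}{-167 + y} = \frac{U - 88}{-167 + y} = \frac{-88 + U}{-167 + y}$)
$\left(Y{\left(230,544 \right)} + \left(104554 + 21257\right) \left(-226162 - 54349\right)\right) \left(-157850 - 448262\right) = \left(\frac{-88 + 230}{-167 + 544} + \left(104554 + 21257\right) \left(-226162 - 54349\right)\right) \left(-157850 - 448262\right) = \left(\frac{1}{377} \cdot 142 + 125811 \left(-280511\right)\right) \left(-606112\right) = \left(\frac{1}{377} \cdot 142 - 35291369421\right) \left(-606112\right) = \left(\frac{142}{377} - 35291369421\right) \left(-606112\right) = \left(- \frac{13304846271575}{377}\right) \left(-606112\right) = \frac{620325152565912800}{29}$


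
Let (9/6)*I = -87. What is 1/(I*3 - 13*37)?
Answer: -1/655 ≈ -0.0015267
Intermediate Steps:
I = -58 (I = (⅔)*(-87) = -58)
1/(I*3 - 13*37) = 1/(-58*3 - 13*37) = 1/(-174 - 481) = 1/(-655) = -1/655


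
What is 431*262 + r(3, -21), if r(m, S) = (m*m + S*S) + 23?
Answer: 113395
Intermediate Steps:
r(m, S) = 23 + S**2 + m**2 (r(m, S) = (m**2 + S**2) + 23 = (S**2 + m**2) + 23 = 23 + S**2 + m**2)
431*262 + r(3, -21) = 431*262 + (23 + (-21)**2 + 3**2) = 112922 + (23 + 441 + 9) = 112922 + 473 = 113395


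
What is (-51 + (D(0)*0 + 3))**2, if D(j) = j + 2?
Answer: 2304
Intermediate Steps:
D(j) = 2 + j
(-51 + (D(0)*0 + 3))**2 = (-51 + ((2 + 0)*0 + 3))**2 = (-51 + (2*0 + 3))**2 = (-51 + (0 + 3))**2 = (-51 + 3)**2 = (-48)**2 = 2304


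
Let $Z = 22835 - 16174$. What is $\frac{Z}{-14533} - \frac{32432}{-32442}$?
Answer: $\frac{127619047}{235739793} \approx 0.54136$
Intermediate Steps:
$Z = 6661$
$\frac{Z}{-14533} - \frac{32432}{-32442} = \frac{6661}{-14533} - \frac{32432}{-32442} = 6661 \left(- \frac{1}{14533}\right) - - \frac{16216}{16221} = - \frac{6661}{14533} + \frac{16216}{16221} = \frac{127619047}{235739793}$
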